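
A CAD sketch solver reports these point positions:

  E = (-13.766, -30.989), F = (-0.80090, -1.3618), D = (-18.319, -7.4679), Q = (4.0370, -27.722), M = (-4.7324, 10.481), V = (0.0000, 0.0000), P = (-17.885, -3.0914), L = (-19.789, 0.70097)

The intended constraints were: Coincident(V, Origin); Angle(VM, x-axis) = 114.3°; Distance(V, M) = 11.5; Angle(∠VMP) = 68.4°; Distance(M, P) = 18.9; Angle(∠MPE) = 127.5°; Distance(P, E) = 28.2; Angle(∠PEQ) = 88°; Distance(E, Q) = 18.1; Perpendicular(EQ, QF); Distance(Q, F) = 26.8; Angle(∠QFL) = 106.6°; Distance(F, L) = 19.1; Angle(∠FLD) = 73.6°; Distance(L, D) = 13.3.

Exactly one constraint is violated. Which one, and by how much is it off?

Distance(L, D) = 13.3 — off by 5.00.

V = (0.00, 0.00) ✓; VM at 114.3° ✓; |VM| = 11.50 ✓; ∠VMP = 68.40° ✓; |MP| = 18.90 ✓; ∠MPE = 127.5° ✓; |PE| = 28.20 ✓; ∠PEQ = 88.00° ✓; |EQ| = 18.10 ✓; ∠(EQ, QF) = 90.00° ✓; |QF| = 26.80 ✓; ∠QFL = 106.6° ✓; |FL| = 19.10 ✓; ∠FLD = 73.60° ✓; |LD| = 8.300 ✗.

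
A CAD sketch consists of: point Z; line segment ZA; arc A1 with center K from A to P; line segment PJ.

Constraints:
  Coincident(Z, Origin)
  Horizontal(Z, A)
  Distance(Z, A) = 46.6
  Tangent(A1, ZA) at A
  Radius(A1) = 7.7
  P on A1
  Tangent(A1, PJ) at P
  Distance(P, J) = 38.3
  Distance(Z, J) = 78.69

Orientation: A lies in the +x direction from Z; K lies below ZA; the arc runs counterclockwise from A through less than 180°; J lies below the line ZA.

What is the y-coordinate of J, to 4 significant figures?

-40.86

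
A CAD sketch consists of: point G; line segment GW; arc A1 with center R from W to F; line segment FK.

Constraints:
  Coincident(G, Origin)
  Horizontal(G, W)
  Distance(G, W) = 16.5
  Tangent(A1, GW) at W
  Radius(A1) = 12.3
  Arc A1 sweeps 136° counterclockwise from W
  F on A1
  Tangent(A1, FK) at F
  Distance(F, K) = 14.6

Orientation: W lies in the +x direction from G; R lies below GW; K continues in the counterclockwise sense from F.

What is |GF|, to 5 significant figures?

22.595

G is at the origin; G and W share the same y with |GW| = 16.5 and W on the +x side, so W = (16.500, 0.0000). A1 meets GW tangentially, so RW is at right angles to GW, so R = W + (0, -12.3) = (16.500, -12.300). On A1, W sits at bearing 90° from R; a 136° counterclockwise sweep puts F at bearing 226°, so F = R + 12.3·(cos 226°, sin 226°) = (7.9557, -21.148). Then |GF| = |F − G| = 22.595.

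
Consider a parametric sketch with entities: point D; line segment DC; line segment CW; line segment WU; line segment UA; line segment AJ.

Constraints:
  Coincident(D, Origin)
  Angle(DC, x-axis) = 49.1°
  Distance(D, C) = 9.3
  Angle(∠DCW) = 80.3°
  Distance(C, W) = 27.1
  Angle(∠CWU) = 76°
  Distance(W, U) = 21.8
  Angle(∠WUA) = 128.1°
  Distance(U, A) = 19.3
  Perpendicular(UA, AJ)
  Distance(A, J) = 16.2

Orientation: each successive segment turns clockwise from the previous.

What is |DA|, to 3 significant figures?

20.0

∠CWU = 76.0° gives WU at -155° from the x-axis; with |WU| = 21.8, U = (3.60, -23.3). ∠WUA = 128.1° gives UA at 154° from the x-axis; with |UA| = 19.3, A = (-13.7, -14.7). Then |DA| = |A − D| = 20.0.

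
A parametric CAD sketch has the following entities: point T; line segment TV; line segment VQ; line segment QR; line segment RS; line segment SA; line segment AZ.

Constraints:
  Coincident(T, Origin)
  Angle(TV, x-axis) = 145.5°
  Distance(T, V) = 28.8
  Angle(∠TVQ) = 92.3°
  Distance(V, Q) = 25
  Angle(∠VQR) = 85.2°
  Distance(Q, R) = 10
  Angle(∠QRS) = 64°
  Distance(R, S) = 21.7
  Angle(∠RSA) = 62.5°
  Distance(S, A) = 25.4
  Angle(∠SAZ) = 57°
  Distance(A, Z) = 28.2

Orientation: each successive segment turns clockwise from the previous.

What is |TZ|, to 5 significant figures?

31.494

T is at the origin; TV runs at 145.5° with length 28.8, so V = (-23.735, 16.312). ∠TVQ = 92.3° gives VQ at 57.800° from the x-axis; with |VQ| = 25.0, Q = (-10.413, 37.467). ∠VQR = 85.2° gives QR at -37.000° from the x-axis; with |QR| = 10.0, R = (-2.4266, 31.449). ∠QRS = 64.0° gives RS at -153.00° from the x-axis; with |RS| = 21.7, S = (-21.761, 21.598). ∠RSA = 62.5° gives SA at 89.500° from the x-axis; with |SA| = 25.4, A = (-21.540, 46.997). ∠SAZ = 57.0° gives AZ at -33.500° from the x-axis; with |AZ| = 28.2, Z = (1.9758, 31.432). Then |TZ| = |Z − T| = 31.494.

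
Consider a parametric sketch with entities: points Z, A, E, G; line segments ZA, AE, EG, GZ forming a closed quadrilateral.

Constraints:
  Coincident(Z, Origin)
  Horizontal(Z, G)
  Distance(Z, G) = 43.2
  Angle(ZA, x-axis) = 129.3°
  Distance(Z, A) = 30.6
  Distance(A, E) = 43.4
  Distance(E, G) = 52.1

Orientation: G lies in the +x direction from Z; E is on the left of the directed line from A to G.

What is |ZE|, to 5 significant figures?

49.075

Checks: |AE| = 43.40 ✓; |EG| = 52.10 ✓.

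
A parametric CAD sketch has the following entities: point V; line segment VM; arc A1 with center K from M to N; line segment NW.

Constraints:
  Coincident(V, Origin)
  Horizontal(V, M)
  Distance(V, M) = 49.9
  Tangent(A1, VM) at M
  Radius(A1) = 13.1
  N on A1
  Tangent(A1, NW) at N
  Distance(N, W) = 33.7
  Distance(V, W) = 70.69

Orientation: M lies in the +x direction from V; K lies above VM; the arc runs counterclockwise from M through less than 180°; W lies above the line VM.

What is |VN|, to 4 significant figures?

64.65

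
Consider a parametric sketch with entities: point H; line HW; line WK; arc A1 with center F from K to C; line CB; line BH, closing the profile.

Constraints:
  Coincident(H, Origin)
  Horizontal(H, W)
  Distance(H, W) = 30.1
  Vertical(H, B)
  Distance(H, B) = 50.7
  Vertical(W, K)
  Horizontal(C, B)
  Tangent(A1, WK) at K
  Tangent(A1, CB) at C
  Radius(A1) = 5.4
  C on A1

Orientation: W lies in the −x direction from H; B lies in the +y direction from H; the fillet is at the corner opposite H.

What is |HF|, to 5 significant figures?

51.596

H is at the origin; HW is horizontal with |HW| = 30.1 and W on the −x side, so W = (-30.100, 0.0000). H and B share the same x with |HB| = 50.7 and B on the +y side, so B = (0.0000, 50.700). The virtual corner opposite H is at (-30.100, 50.700). The tangent condition forces FK to be normal to WK and A1 meets CB tangentially, so FC is at right angles to CB, with radius 5.4, so the center F sits 5.4 in from both sides at F = (-24.700, 45.300). Then |HF| = |F − H| = 51.596.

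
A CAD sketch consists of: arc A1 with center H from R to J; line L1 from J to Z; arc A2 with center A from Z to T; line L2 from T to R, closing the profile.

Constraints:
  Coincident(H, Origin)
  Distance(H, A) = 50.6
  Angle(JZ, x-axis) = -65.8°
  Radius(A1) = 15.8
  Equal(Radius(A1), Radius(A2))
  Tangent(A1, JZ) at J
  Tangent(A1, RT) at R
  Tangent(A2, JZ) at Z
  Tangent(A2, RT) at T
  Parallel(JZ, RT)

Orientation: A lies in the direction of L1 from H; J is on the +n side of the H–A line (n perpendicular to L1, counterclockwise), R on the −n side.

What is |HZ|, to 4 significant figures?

53.01

The slot axis is L1's direction at -65.8°, so u = (cos -65.8°, sin -65.8°) = (0.4099, -0.9121) and n = (−sin -65.8°, cos -65.8°) = (0.9121, 0.4099). H is at the origin and A lies 50.6 along u from H, so A = 50.6·u = (20.74, -46.15). Tangency of A1 to both parallel lines with radius 15.8 puts J and R at H ± 15.8·n: J = (14.41, 6.477), R = (-14.41, -6.477). Equal radii place Z and T the same way about A: Z = A + 15.8·n = (35.15, -39.68), T = A − 15.8·n = (6.331, -52.63). Then |HZ| = |Z − H| = 53.01.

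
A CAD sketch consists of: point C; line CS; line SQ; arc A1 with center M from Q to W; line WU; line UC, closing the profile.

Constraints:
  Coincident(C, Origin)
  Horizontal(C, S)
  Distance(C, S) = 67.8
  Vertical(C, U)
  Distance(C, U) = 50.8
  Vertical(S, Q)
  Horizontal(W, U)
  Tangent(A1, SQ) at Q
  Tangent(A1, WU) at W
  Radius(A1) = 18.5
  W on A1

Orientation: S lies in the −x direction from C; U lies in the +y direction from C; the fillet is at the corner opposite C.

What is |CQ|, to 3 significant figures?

75.1

C is at the origin; CS is horizontal with |CS| = 67.8 and S on the −x side, so S = (-67.8, 0.00). CU is vertical with |CU| = 50.8 and U on the +y side, so U = (0.00, 50.8). The virtual corner opposite C is at (-67.8, 50.8). Since A1 is tangent to SQ there, MQ ⟂ SQ and since A1 is tangent to WU there, MW ⟂ WU, with radius 18.5, so the center M sits 18.5 in from both sides at M = (-49.3, 32.3). That places the tangent points at Q = (-67.8, 32.3) on SQ and W = (-49.3, 50.8) on WU. Then |CQ| = |Q − C| = 75.1.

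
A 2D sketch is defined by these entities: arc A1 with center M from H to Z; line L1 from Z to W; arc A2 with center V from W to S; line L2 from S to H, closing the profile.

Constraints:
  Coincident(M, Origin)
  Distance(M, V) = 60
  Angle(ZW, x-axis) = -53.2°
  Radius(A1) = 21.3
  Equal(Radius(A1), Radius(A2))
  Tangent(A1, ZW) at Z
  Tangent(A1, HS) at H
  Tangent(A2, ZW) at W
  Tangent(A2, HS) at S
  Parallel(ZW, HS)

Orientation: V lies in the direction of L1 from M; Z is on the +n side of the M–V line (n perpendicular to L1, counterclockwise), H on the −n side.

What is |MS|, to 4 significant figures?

63.67

The slot axis is L1's direction at -53.2°, so u = (cos -53.2°, sin -53.2°) = (0.5990, -0.8007) and n = (−sin -53.2°, cos -53.2°) = (0.8007, 0.5990). M is at the origin and V lies 60.0 along u from M, so V = 60.0·u = (35.94, -48.04). Tangency of A1 to both parallel lines with radius 21.3 puts Z and H at M ± 21.3·n: Z = (17.06, 12.76), H = (-17.06, -12.76). Equal radii place W and S the same way about V: W = V + 21.3·n = (53.00, -35.28), S = V − 21.3·n = (18.89, -60.80). Then |MS| = |S − M| = 63.67.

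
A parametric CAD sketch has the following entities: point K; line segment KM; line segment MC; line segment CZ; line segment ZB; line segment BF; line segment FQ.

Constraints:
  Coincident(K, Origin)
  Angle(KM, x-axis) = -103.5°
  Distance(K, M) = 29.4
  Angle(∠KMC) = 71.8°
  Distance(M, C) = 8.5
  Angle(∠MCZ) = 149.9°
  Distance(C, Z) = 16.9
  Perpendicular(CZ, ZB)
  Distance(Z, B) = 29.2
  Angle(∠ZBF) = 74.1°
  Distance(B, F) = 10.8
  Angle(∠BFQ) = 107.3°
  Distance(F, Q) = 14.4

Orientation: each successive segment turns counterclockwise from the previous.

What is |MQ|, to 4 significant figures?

15.50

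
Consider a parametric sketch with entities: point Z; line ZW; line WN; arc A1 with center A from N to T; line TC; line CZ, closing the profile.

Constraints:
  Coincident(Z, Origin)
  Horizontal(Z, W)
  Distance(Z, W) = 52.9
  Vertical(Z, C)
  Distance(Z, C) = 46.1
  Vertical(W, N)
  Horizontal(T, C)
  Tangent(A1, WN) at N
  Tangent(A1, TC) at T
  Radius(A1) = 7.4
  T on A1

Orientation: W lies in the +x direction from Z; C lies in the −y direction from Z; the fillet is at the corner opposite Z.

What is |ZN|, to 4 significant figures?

65.54

The virtual corner opposite Z is at (52.90, -46.10). Tangency of A1 to WN means the radius AN is perpendicular to WN and A1 meets TC tangentially, so AT is at right angles to TC, with radius 7.4, so the center A sits 7.4 in from both sides at A = (45.50, -38.70). That places the tangent points at N = (52.90, -38.70) on WN and T = (45.50, -46.10) on TC. Then |ZN| = |N − Z| = 65.54.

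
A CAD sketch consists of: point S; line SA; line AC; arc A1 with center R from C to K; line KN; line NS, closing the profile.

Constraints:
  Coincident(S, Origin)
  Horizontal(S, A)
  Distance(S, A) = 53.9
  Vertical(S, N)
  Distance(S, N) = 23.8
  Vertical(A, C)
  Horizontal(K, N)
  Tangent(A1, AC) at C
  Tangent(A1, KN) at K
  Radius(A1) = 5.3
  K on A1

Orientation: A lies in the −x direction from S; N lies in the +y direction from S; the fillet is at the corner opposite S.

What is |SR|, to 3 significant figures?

52.0

S and N share the same x with |SN| = 23.8 and N on the +y side, so N = (0.00, 23.8). The virtual corner opposite S is at (-53.9, 23.8). A1 meets AC tangentially, so RC is at right angles to AC and the tangent condition forces RK to be normal to KN, with radius 5.3, so the center R sits 5.3 in from both sides at R = (-48.6, 18.5). Then |SR| = |R − S| = 52.0.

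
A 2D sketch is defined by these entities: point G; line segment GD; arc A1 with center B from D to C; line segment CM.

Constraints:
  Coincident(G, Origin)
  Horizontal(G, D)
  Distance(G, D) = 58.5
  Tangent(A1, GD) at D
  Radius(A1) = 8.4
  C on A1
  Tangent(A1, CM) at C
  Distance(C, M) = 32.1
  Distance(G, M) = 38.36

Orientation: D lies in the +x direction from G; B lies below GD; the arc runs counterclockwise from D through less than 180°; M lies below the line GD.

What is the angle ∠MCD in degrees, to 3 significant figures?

158°

Checks: G = (0.00, 0.00) ✓; |BC| = 8.400 ✓; ∠(BC, CM) = 90.00° ✓; |CM| = 32.10 ✓; |GM| = 38.36 ✓.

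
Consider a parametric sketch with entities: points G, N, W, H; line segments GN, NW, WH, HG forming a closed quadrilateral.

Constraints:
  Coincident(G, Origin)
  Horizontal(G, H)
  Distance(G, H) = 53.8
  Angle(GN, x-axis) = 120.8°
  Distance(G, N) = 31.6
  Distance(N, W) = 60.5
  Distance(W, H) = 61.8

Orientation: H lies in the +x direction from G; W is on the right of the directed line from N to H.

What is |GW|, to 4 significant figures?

31.05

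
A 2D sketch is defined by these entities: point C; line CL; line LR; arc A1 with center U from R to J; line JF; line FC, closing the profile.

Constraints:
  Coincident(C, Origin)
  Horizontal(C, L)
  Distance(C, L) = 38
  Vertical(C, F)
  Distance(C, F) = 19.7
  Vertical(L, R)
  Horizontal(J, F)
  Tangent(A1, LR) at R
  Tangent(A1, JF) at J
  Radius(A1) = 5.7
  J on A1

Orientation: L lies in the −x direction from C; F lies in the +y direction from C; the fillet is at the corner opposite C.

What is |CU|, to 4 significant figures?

35.20

C is at the origin; CL is horizontal with |CL| = 38.0 and L on the −x side, so L = (-38.00, 0.000). CF is vertical with |CF| = 19.7 and F on the +y side, so F = (0.000, 19.70). The virtual corner opposite C is at (-38.00, 19.70). A1 meets LR tangentially, so UR is at right angles to LR and tangency of A1 to JF means the radius UJ is perpendicular to JF, with radius 5.7, so the center U sits 5.7 in from both sides at U = (-32.30, 14.00). Then |CU| = |U − C| = 35.20.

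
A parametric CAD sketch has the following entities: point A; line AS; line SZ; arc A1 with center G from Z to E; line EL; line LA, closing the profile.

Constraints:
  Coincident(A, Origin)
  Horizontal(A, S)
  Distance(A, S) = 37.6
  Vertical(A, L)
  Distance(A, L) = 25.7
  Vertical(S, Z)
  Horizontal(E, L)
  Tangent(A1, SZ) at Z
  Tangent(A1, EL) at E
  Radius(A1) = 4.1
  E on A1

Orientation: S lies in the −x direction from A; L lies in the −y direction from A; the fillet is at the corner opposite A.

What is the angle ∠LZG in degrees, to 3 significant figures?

6.22°

A is at the origin; A and S share the same y with |AS| = 37.6 and S on the −x side, so S = (-37.6, 0.00). AL is vertical with |AL| = 25.7 and L on the −y side, so L = (0.00, -25.7). The virtual corner opposite A is at (-37.6, -25.7). A1 meets SZ tangentially, so GZ is at right angles to SZ and A1 meets EL tangentially, so GE is at right angles to EL, with radius 4.1, so the center G sits 4.1 in from both sides at G = (-33.5, -21.6). That places the tangent points at Z = (-37.6, -21.6) on SZ and E = (-33.5, -25.7) on EL. Then cos ∠LZG = ZL·ZG / (|ZL||ZG|), giving 6.22°.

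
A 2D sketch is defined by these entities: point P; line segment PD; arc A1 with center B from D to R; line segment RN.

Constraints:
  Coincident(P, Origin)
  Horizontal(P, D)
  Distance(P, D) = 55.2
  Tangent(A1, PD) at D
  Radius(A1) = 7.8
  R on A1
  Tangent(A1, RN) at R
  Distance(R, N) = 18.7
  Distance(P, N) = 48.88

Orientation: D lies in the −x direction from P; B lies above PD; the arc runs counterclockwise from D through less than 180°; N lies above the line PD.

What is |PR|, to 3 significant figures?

48.0

Checks: |BD| = 7.800 ✓; |BR| = 7.800 ✓; ∠(BR, RN) = 90.00° ✓; |RN| = 18.70 ✓; |PN| = 48.88 ✓.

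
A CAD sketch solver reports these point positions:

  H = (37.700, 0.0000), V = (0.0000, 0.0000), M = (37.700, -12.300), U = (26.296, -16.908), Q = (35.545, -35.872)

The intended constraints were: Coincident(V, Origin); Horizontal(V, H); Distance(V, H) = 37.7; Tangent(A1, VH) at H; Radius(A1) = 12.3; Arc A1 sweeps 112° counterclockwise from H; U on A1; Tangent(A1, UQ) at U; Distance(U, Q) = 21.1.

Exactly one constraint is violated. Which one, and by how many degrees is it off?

Tangent(A1, UQ) at U — off by 4.00°.

V = (0.00, 0.00) ✓; V.y = 0.00, H.y = 0.00 ✓; |VH| = 37.70 ✓; ∠(MH, HV) = 90.00° ✓; |MH| = 12.30 ✓; bearing(M→U) − bearing(M→H) = 112.0° ✓; |MU| = 12.30 ✓; ∠(MU, UQ) = 86.00° ✗; |UQ| = 21.10 ✓.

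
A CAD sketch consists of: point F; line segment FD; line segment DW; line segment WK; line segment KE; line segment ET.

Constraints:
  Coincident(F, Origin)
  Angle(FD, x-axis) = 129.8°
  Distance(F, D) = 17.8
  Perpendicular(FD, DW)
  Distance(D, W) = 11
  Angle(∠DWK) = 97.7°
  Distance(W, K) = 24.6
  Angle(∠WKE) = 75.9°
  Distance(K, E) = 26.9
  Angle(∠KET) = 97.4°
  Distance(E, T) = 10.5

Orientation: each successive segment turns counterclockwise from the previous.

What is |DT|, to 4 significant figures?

16.66

∠WKE = 75.9° gives KE at 46.20° from the x-axis; with |KE| = 26.9, E = (11.85, 5.210). ∠KET = 97.4° gives ET at 128.8° from the x-axis; with |ET| = 10.5, T = (5.267, 13.39). Then |DT| = |T − D| = 16.66.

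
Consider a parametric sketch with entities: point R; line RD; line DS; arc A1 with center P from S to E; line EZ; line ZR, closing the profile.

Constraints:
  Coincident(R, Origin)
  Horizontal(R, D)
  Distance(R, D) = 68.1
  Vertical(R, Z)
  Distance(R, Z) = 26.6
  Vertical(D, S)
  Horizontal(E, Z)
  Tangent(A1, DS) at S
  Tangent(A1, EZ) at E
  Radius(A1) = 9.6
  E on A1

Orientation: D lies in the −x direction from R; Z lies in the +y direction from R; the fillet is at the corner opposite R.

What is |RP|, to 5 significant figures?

60.920

RZ is vertical with |RZ| = 26.6 and Z on the +y side, so Z = (0.0000, 26.600). The virtual corner opposite R is at (-68.100, 26.600). Since A1 is tangent to DS there, PS ⟂ DS and tangency of A1 to EZ means the radius PE is perpendicular to EZ, with radius 9.6, so the center P sits 9.6 in from both sides at P = (-58.500, 17.000). Then |RP| = |P − R| = 60.920.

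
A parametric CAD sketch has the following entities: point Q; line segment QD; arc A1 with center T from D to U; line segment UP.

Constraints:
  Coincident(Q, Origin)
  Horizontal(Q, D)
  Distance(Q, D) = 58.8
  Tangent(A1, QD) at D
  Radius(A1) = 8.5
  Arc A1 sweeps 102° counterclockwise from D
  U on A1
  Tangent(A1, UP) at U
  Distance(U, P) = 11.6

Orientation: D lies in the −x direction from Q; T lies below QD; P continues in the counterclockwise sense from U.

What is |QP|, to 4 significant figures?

68.22

Q is at the origin; QD is horizontal with |QD| = 58.8 and D on the −x side, so D = (-58.80, 0.000). A1 meets QD tangentially, so TD is at right angles to QD, so T = D + (0, -8.5) = (-58.80, -8.500). On A1, D sits at bearing 90° from T; a 102° counterclockwise sweep puts U at bearing 192°, so U = T + 8.5·(cos 192°, sin 192°) = (-67.11, -10.27). A1 meets UP tangentially, so TU is at right angles to UP, so UP runs along (−sin 192°, cos 192°); with |UP| = 11.6, P = (-64.70, -21.61). Then |QP| = |P − Q| = 68.22.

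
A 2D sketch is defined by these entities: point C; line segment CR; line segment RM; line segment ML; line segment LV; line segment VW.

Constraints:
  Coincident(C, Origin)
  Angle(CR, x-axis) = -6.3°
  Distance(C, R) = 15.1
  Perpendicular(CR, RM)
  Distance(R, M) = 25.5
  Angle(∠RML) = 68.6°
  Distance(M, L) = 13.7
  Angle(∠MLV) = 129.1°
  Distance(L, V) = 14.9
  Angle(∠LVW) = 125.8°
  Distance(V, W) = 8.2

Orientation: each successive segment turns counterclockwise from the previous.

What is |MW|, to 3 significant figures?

28.6

C is at the origin; CR runs at -6.3° with length 15.1, so R = (15.0, -1.66). The perpendicularity gives RM at right angles to CR, so RM runs at 83.7°; with |RM| = 25.5, M = (17.8, 23.7). ∠RML = 68.6° gives ML at -165° from the x-axis; with |ML| = 13.7, L = (4.58, 20.1). ∠MLV = 129.1° gives LV at -114° from the x-axis; with |LV| = 14.9, V = (-1.48, 6.51). ∠LVW = 125.8° gives VW at -59.8° from the x-axis; with |VW| = 8.2, W = (2.64, -0.579). Then |MW| = |W − M| = 28.6.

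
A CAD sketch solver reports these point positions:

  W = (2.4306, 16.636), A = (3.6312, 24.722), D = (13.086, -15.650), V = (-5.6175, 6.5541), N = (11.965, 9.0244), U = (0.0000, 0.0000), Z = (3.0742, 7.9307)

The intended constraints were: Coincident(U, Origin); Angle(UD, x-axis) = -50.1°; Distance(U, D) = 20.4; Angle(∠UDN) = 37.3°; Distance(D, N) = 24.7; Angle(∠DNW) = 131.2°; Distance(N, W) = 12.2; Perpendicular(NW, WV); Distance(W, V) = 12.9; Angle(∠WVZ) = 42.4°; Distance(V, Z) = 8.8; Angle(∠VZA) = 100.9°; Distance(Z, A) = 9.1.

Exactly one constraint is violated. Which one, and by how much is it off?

Distance(Z, A) = 9.1 — off by 7.70.

U = (0.00, 0.00) ✓; UD at -50.10° ✓; |UD| = 20.40 ✓; ∠UDN = 37.30° ✓; |DN| = 24.70 ✓; ∠DNW = 131.2° ✓; |NW| = 12.20 ✓; ∠(NW, WV) = 90.00° ✓; |WV| = 12.90 ✓; ∠WVZ = 42.40° ✓; |VZ| = 8.800 ✓; ∠VZA = 100.9° ✓; |ZA| = 16.80 ✗.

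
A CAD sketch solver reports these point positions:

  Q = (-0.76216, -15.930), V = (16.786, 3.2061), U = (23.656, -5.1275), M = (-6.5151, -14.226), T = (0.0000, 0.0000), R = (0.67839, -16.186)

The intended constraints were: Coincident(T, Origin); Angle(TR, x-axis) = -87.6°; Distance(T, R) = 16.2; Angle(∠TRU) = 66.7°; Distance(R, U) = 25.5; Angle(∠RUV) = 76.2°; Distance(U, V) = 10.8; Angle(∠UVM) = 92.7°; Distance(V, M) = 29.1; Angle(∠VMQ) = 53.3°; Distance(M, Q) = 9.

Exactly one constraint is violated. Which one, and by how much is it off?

Distance(M, Q) = 9 — off by 3.00.

T = (0.00, 0.00) ✓; TR at -87.60° ✓; |TR| = 16.20 ✓; ∠TRU = 66.70° ✓; |RU| = 25.50 ✓; ∠RUV = 76.20° ✓; |UV| = 10.80 ✓; ∠UVM = 92.70° ✓; |VM| = 29.10 ✓; ∠VMQ = 53.30° ✓; |MQ| = 6.000 ✗.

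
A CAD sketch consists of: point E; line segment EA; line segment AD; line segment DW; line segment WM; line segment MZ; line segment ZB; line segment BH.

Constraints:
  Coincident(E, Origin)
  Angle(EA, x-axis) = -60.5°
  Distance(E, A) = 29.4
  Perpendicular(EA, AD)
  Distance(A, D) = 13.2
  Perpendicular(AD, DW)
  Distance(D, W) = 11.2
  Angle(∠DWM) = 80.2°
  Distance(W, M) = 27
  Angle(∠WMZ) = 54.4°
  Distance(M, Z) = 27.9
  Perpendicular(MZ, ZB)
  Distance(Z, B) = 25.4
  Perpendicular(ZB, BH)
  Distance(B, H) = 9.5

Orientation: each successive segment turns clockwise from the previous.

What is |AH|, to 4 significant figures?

21.11

E is at the origin; EA runs at -60.5° with length 29.4, so A = (14.48, -25.59). EA ⟂ AD, so AD runs at -150.5°; with |AD| = 13.2, D = (2.989, -32.09). The perpendicularity gives DW at right angles to AD, so DW runs at 119.5°; with |DW| = 11.2, W = (-2.527, -22.34). ∠DWM = 80.2° gives WM at 19.70° from the x-axis; with |WM| = 27.0, M = (22.89, -13.24). ∠WMZ = 54.4° gives MZ at -105.9° from the x-axis; with |MZ| = 27.9, Z = (15.25, -40.07). MZ ⟂ ZB, so ZB runs at 164.1°; with |ZB| = 25.4, B = (-9.179, -33.11). ZB is perpendicular to BH, so BH runs at 74.10°; with |BH| = 9.5, H = (-6.576, -23.98). Then |AH| = |H − A| = 21.11.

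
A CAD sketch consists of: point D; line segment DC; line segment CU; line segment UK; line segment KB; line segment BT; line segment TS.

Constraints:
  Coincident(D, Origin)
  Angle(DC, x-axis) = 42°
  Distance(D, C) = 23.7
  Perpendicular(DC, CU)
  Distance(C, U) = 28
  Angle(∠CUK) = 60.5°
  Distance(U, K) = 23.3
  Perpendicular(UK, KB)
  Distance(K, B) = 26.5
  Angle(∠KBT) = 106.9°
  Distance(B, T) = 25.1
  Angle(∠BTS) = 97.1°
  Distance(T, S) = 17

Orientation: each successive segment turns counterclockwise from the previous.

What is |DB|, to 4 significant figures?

17.72

D is at the origin; DC runs at 42.0° with length 23.7, so C = (17.61, 15.86). DC is perpendicular to CU, so CU runs at 132.0°; with |CU| = 28.0, U = (-1.123, 36.67). ∠CUK = 60.5° gives UK at -108.5° from the x-axis; with |UK| = 23.3, K = (-8.516, 14.57). The perpendicularity gives KB at right angles to UK, so KB runs at -18.50°; with |KB| = 26.5, B = (16.61, 6.162). Then |DB| = |B − D| = 17.72.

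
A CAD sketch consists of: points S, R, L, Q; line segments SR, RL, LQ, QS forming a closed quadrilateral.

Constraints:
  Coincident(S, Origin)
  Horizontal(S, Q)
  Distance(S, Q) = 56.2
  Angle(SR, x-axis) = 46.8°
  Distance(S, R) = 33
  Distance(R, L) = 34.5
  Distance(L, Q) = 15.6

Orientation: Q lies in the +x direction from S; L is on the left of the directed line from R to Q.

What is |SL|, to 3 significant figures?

58.2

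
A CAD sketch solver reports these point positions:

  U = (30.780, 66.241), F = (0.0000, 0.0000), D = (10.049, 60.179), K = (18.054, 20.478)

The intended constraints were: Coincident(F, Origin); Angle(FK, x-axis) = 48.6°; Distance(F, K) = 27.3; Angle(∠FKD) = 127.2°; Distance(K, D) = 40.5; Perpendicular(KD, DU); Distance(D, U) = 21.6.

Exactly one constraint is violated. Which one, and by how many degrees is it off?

Perpendicular(KD, DU) — off by 4.90°.

F = (0.00, 0.00) ✓; FK at 48.60° ✓; |FK| = 27.30 ✓; ∠FKD = 127.2° ✓; |KD| = 40.50 ✓; ∠(KD, DU) = 85.10° ✗; |DU| = 21.60 ✓.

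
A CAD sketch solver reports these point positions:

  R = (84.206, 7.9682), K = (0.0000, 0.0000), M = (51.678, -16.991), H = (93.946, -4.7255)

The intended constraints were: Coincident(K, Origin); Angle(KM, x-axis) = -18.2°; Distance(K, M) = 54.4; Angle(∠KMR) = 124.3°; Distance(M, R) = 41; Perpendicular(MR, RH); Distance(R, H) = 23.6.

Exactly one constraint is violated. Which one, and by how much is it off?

Distance(R, H) = 23.6 — off by 7.60.

K = (0.00, 0.00) ✓; KM at -18.20° ✓; |KM| = 54.40 ✓; ∠KMR = 124.3° ✓; |MR| = 41.00 ✓; ∠(MR, RH) = 90.00° ✓; |RH| = 16.00 ✗.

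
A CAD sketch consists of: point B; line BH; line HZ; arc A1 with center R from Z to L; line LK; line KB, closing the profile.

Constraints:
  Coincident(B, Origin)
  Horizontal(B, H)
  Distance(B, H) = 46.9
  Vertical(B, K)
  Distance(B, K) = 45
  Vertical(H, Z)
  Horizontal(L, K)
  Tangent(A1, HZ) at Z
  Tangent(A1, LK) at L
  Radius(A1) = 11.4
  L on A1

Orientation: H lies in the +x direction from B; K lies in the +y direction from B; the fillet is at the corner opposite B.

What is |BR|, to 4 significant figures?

48.88

BK is vertical with |BK| = 45.0 and K on the +y side, so K = (0.000, 45.00). The virtual corner opposite B is at (46.90, 45.00). Tangency of A1 to HZ means the radius RZ is perpendicular to HZ and tangency of A1 to LK means the radius RL is perpendicular to LK, with radius 11.4, so the center R sits 11.4 in from both sides at R = (35.50, 33.60). Then |BR| = |R − B| = 48.88.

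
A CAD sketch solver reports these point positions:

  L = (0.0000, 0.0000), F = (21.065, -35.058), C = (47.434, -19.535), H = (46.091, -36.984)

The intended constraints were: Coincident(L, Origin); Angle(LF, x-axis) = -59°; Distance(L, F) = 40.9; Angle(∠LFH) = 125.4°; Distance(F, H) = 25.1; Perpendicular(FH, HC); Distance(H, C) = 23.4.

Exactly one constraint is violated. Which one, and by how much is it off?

Distance(H, C) = 23.4 — off by 5.90.

L = (0.00, 0.00) ✓; LF at -59.00° ✓; |LF| = 40.90 ✓; ∠LFH = 125.4° ✓; |FH| = 25.10 ✓; ∠(FH, HC) = 90.00° ✓; |HC| = 17.50 ✗.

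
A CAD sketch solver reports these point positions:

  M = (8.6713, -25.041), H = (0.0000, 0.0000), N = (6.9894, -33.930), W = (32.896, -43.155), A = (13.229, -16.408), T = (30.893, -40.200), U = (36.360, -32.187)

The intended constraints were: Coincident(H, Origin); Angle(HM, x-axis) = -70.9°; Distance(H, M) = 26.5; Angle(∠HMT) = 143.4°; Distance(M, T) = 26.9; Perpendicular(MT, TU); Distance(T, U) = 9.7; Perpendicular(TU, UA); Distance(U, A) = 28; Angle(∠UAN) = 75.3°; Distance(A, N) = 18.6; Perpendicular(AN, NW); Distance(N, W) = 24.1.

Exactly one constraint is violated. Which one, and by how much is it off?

Distance(N, W) = 24.1 — off by 3.40.

H = (0.00, 0.00) ✓; HM at -70.90° ✓; |HM| = 26.50 ✓; ∠HMT = 143.4° ✓; |MT| = 26.90 ✓; ∠(MT, TU) = 90.00° ✓; |TU| = 9.700 ✓; ∠(TU, UA) = 90.00° ✓; |UA| = 28.00 ✓; ∠UAN = 75.30° ✓; |AN| = 18.60 ✓; ∠(AN, NW) = 90.00° ✓; |NW| = 27.50 ✗.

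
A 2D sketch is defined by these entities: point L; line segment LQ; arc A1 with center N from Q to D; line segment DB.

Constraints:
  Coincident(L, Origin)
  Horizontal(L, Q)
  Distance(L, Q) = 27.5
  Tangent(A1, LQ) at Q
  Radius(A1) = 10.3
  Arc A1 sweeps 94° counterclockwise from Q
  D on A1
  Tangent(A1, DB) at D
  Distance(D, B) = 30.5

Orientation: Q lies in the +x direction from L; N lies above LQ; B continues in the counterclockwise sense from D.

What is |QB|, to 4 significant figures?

42.24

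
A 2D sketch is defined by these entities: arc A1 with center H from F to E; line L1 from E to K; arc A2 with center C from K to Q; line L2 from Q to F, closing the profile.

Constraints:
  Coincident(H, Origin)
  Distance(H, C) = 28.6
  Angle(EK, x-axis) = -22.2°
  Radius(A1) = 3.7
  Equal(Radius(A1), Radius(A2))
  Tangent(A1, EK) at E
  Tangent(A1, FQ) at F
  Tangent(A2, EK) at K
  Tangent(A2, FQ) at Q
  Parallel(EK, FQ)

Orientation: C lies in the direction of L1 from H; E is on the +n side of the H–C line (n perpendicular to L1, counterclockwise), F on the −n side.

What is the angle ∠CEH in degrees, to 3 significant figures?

82.6°

The slot axis is L1's direction at -22.2°, so u = (cos -22.2°, sin -22.2°) = (0.926, -0.378) and n = (−sin -22.2°, cos -22.2°) = (0.378, 0.926). H is at the origin and C lies 28.6 along u from H, so C = 28.6·u = (26.5, -10.8). Tangency of A1 to both parallel lines with radius 3.7 puts E and F at H ± 3.7·n: E = (1.40, 3.43), F = (-1.40, -3.43). Then cos ∠CEH = EC·EH / (|EC||EH|), giving 82.6°.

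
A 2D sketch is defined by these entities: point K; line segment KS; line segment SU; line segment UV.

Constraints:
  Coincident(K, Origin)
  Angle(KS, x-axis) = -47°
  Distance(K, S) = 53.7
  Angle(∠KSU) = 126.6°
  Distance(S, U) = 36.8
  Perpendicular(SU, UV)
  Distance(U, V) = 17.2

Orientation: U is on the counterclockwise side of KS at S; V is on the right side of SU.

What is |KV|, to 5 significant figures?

91.506

K is at the origin; KS runs at -47.0° with length 53.7, so S = 53.7·(cos -47.0°, sin -47.0°) = (36.623, -39.274). ∠KSU = 126.6°, so SU runs at -47.0° + (180° − 126.6°) = 6.4000° from the x-axis; with |SU| = 36.8, U = S + 36.8·(cos 6.4000°, sin 6.4000°) = (73.194, -35.172). SU ⟂ UV; with |UV| = 17.2 on the right of SU, V = U + 17.2·(0.11147, -0.99377) = (75.111, -52.264). Then |KV| = |V − K| = 91.506.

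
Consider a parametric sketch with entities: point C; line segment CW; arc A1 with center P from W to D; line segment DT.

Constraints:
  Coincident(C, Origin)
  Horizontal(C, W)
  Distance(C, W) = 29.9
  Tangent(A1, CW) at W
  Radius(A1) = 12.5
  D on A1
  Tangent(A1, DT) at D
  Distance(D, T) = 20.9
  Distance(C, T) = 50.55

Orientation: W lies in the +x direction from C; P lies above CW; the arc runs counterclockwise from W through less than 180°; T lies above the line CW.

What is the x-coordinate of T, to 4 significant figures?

35.22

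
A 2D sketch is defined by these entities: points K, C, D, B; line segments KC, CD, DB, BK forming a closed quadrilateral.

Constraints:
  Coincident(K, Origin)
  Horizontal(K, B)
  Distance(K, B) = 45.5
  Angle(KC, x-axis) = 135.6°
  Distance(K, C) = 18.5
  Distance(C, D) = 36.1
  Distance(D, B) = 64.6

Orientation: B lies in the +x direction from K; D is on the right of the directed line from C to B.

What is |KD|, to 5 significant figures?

27.463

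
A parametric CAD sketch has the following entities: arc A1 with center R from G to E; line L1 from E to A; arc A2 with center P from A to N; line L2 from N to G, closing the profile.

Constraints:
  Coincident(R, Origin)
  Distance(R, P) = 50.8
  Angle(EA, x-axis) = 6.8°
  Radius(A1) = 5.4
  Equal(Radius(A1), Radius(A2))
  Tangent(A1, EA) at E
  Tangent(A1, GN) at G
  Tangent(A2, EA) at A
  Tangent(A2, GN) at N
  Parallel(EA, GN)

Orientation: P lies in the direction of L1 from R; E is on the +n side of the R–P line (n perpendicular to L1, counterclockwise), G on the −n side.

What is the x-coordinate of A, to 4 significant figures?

49.80

The slot axis is L1's direction at 6.8°, so u = (cos 6.8°, sin 6.8°) = (0.9930, 0.1184) and n = (−sin 6.8°, cos 6.8°) = (-0.1184, 0.9930). R is at the origin and P lies 50.8 along u from R, so P = 50.8·u = (50.44, 6.015). Tangency of A1 to both parallel lines with radius 5.4 puts E and G at R ± 5.4·n: E = (-0.6394, 5.362), G = (0.6394, -5.362). Equal radii place A and N the same way about P: A = P + 5.4·n = (49.80, 11.38), N = P − 5.4·n = (51.08, 0.6529). So A.x = 49.80.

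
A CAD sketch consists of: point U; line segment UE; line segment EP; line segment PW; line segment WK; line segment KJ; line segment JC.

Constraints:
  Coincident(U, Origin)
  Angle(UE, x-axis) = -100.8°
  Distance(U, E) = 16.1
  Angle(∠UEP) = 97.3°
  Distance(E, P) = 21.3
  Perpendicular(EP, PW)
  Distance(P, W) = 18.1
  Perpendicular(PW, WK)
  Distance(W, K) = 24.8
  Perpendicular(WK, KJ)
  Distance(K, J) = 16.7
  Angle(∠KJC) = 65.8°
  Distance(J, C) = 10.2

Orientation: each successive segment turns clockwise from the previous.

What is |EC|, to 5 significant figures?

8.0518

U is at the origin; UE runs at -100.8° with length 16.1, so E = (-3.0168, -15.815). ∠UEP = 97.3° gives EP at 176.50° from the x-axis; with |EP| = 21.3, P = (-24.277, -14.514). EP is perpendicular to PW, so PW runs at 86.500°; with |PW| = 18.1, W = (-23.172, 3.5517). The perpendicularity gives WK at right angles to PW, so WK runs at -3.5000°; with |WK| = 24.8, K = (1.5816, 2.0377). WK ⟂ KJ, so KJ runs at -93.500°; with |KJ| = 16.7, J = (0.56210, -14.631). ∠KJC = 65.8° gives JC at 152.30° from the x-axis; with |JC| = 10.2, C = (-8.4689, -9.8897). Then |EC| = |C − E| = 8.0518.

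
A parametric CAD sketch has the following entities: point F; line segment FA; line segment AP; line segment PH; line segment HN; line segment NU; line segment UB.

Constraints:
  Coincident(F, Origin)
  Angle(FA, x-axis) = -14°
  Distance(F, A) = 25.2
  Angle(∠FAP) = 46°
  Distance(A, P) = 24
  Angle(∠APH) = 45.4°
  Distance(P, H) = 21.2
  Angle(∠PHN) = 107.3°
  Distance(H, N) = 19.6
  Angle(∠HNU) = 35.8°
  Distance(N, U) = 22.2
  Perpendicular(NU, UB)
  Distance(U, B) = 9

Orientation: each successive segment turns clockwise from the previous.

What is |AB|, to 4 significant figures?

19.03

F is at the origin; FA runs at -14.0° with length 25.2, so A = (24.45, -6.096). ∠FAP = 46.0° gives AP at -148.0° from the x-axis; with |AP| = 24.0, P = (4.098, -18.81). ∠APH = 45.4° gives PH at 77.40° from the x-axis; with |PH| = 21.2, H = (8.723, 1.875). ∠PHN = 107.3° gives HN at 4.700° from the x-axis; with |HN| = 19.6, N = (28.26, 3.481). ∠HNU = 35.8° gives NU at -139.5° from the x-axis; with |NU| = 22.2, U = (11.38, -10.94). NU is perpendicular to UB, so UB runs at 130.5°; with |UB| = 9.0, B = (5.531, -4.093). Then |AB| = |B − A| = 19.03.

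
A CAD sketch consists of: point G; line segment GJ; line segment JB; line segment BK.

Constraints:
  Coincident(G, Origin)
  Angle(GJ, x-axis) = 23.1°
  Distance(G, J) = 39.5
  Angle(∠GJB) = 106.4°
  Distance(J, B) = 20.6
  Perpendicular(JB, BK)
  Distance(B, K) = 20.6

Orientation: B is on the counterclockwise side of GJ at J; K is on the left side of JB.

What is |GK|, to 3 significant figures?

36.2

G is at the origin; GJ runs at 23.1° with length 39.5, so J = 39.5·(cos 23.1°, sin 23.1°) = (36.3, 15.5). ∠GJB = 106.4°, so JB runs at 23.1° + (180° − 106.4°) = 96.7° from the x-axis; with |JB| = 20.6, B = J + 20.6·(cos 96.7°, sin 96.7°) = (33.9, 36.0). JB ⟂ BK; with |BK| = 20.6 on the left of JB, K = B + 20.6·(-0.993, -0.117) = (13.5, 33.6). Then |GK| = |K − G| = 36.2.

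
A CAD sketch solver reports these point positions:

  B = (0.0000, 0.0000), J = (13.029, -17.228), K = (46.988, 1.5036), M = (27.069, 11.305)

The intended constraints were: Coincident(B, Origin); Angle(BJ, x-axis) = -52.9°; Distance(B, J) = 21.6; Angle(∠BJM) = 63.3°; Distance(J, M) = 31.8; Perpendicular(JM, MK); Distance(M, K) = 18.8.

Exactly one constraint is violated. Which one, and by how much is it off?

Distance(M, K) = 18.8 — off by 3.40.

B = (0.00, 0.00) ✓; BJ at -52.90° ✓; |BJ| = 21.60 ✓; ∠BJM = 63.30° ✓; |JM| = 31.80 ✓; ∠(JM, MK) = 90.00° ✓; |MK| = 22.20 ✗.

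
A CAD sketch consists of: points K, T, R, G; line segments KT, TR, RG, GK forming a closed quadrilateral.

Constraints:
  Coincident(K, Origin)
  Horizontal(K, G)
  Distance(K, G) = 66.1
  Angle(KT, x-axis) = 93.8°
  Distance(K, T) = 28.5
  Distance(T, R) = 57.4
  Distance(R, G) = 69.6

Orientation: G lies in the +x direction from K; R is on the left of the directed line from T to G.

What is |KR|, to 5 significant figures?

77.711

K is at the origin; KG is horizontal with |KG| = 66.1 and G in +x, so G = (66.1, 0). KT runs at 93.8° with |KT| = 28.5, so T = (-1.8888, 28.437). R is determined by |TR| = 57.4 and |RG| = 69.6 together: it lies at the intersection of circle(T, 57.4) and circle(G, 69.6). With |TG| = 73.696, the foot of the radical line on TG is 26.336 from T and the perpendicular offset is √(57.4² − 26.336²) = 51.002. Taking the left-of-TG solution: R = (42.088, 65.327).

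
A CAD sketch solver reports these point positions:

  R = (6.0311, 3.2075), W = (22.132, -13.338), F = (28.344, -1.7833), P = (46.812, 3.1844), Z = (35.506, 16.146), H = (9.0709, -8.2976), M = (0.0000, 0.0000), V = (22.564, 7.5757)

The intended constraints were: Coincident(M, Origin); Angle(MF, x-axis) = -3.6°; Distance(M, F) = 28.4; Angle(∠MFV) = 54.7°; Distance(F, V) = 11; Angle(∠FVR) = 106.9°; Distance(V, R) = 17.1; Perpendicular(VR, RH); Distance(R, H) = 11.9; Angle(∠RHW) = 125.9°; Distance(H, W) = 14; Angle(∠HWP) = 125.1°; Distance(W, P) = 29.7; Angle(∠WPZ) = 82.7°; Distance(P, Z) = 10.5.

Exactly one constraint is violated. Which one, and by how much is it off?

Distance(P, Z) = 10.5 — off by 6.70.

M = (0.00, 0.00) ✓; MF at -3.600° ✓; |MF| = 28.40 ✓; ∠MFV = 54.70° ✓; |FV| = 11.00 ✓; ∠FVR = 106.9° ✓; |VR| = 17.10 ✓; ∠(VR, RH) = 90.00° ✓; |RH| = 11.90 ✓; ∠RHW = 125.9° ✓; |HW| = 14.00 ✓; ∠HWP = 125.1° ✓; |WP| = 29.70 ✓; ∠WPZ = 82.70° ✓; |PZ| = 17.20 ✗.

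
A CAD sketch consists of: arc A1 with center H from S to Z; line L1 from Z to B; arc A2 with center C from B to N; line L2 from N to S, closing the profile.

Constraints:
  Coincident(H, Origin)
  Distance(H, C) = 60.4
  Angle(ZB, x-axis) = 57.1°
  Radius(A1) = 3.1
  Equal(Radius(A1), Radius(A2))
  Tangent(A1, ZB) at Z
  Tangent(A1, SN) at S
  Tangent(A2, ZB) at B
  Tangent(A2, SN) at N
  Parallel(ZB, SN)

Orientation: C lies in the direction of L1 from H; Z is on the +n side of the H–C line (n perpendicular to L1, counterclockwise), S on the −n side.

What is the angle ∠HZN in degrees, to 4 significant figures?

84.14°

The slot axis is L1's direction at 57.1°, so u = (cos 57.1°, sin 57.1°) = (0.5432, 0.8396) and n = (−sin 57.1°, cos 57.1°) = (-0.8396, 0.5432). H is at the origin and C lies 60.4 along u from H, so C = 60.4·u = (32.81, 50.71). Tangency of A1 to both parallel lines with radius 3.1 puts Z and S at H ± 3.1·n: Z = (-2.603, 1.684), S = (2.603, -1.684). Equal radii place B and N the same way about C: B = C + 3.1·n = (30.20, 52.40), N = C − 3.1·n = (35.41, 49.03). Then cos ∠HZN = ZH·ZN / (|ZH||ZN|), giving 84.14°.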